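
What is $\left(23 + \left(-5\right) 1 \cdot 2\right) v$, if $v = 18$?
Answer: $234$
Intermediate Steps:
$\left(23 + \left(-5\right) 1 \cdot 2\right) v = \left(23 + \left(-5\right) 1 \cdot 2\right) 18 = \left(23 - 10\right) 18 = 13 \cdot 18 = 234$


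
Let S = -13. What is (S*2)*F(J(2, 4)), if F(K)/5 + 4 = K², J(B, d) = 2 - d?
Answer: 0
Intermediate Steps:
F(K) = -20 + 5*K²
(S*2)*F(J(2, 4)) = (-13*2)*(-20 + 5*(2 - 1*4)²) = -26*(-20 + 5*(2 - 4)²) = -26*(-20 + 5*(-2)²) = -26*(-20 + 5*4) = -26*(-20 + 20) = -26*0 = 0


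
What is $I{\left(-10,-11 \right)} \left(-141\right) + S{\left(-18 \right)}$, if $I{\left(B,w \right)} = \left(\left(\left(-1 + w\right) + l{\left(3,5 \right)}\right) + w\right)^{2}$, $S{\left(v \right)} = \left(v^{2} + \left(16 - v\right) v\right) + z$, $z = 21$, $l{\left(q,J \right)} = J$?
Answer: $-45951$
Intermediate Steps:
$S{\left(v \right)} = 21 + v^{2} + v \left(16 - v\right)$ ($S{\left(v \right)} = \left(v^{2} + \left(16 - v\right) v\right) + 21 = \left(v^{2} + v \left(16 - v\right)\right) + 21 = 21 + v^{2} + v \left(16 - v\right)$)
$I{\left(B,w \right)} = \left(4 + 2 w\right)^{2}$ ($I{\left(B,w \right)} = \left(\left(\left(-1 + w\right) + 5\right) + w\right)^{2} = \left(\left(4 + w\right) + w\right)^{2} = \left(4 + 2 w\right)^{2}$)
$I{\left(-10,-11 \right)} \left(-141\right) + S{\left(-18 \right)} = 4 \left(2 - 11\right)^{2} \left(-141\right) + \left(21 + 16 \left(-18\right)\right) = 4 \left(-9\right)^{2} \left(-141\right) + \left(21 - 288\right) = 4 \cdot 81 \left(-141\right) - 267 = 324 \left(-141\right) - 267 = -45684 - 267 = -45951$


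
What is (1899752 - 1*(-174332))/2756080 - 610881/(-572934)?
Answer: 119664589539/65793830780 ≈ 1.8188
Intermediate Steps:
(1899752 - 1*(-174332))/2756080 - 610881/(-572934) = (1899752 + 174332)*(1/2756080) - 610881*(-1/572934) = 2074084*(1/2756080) + 203627/190978 = 518521/689020 + 203627/190978 = 119664589539/65793830780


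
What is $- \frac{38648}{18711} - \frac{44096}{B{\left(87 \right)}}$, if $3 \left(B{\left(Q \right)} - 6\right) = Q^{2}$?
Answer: $- \frac{102535672}{5257791} \approx -19.502$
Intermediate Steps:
$B{\left(Q \right)} = 6 + \frac{Q^{2}}{3}$
$- \frac{38648}{18711} - \frac{44096}{B{\left(87 \right)}} = - \frac{38648}{18711} - \frac{44096}{6 + \frac{87^{2}}{3}} = \left(-38648\right) \frac{1}{18711} - \frac{44096}{6 + \frac{1}{3} \cdot 7569} = - \frac{38648}{18711} - \frac{44096}{6 + 2523} = - \frac{38648}{18711} - \frac{44096}{2529} = - \frac{102535672}{5257791}$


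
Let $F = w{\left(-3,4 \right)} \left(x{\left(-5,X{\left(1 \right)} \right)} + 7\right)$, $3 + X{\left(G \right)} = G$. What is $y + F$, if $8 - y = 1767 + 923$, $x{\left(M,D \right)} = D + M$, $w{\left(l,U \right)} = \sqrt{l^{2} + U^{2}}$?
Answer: $-2682$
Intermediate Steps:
$w{\left(l,U \right)} = \sqrt{U^{2} + l^{2}}$
$X{\left(G \right)} = -3 + G$
$F = 0$ ($F = \sqrt{4^{2} + \left(-3\right)^{2}} \left(\left(\left(-3 + 1\right) - 5\right) + 7\right) = \sqrt{16 + 9} \left(\left(-2 - 5\right) + 7\right) = \sqrt{25} \left(-7 + 7\right) = 5 \cdot 0 = 0$)
$y = -2682$ ($y = 8 - \left(1767 + 923\right) = 8 - 2690 = -2682$)
$y + F = -2682 + 0 = -2682$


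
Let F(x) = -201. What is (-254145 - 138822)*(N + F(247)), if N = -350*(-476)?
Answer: -65389315833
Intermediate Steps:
N = 166600
(-254145 - 138822)*(N + F(247)) = (-254145 - 138822)*(166600 - 201) = -392967*166399 = -65389315833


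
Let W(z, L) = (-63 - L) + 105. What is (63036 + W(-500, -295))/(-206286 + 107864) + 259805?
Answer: 25570464337/98422 ≈ 2.5980e+5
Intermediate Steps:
W(z, L) = 42 - L
(63036 + W(-500, -295))/(-206286 + 107864) + 259805 = (63036 + (42 - 1*(-295)))/(-206286 + 107864) + 259805 = (63036 + (42 + 295))/(-98422) + 259805 = (63036 + 337)*(-1/98422) + 259805 = 63373*(-1/98422) + 259805 = -63373/98422 + 259805 = 25570464337/98422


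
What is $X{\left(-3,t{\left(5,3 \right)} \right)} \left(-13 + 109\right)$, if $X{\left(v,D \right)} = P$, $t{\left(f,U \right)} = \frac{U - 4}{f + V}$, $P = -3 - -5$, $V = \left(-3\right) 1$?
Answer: $192$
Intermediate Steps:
$V = -3$
$P = 2$ ($P = -3 + 5 = 2$)
$t{\left(f,U \right)} = \frac{-4 + U}{-3 + f}$ ($t{\left(f,U \right)} = \frac{U - 4}{f - 3} = \frac{-4 + U}{-3 + f}$)
$X{\left(v,D \right)} = 2$
$X{\left(-3,t{\left(5,3 \right)} \right)} \left(-13 + 109\right) = 2 \left(-13 + 109\right) = 2 \cdot 96 = 192$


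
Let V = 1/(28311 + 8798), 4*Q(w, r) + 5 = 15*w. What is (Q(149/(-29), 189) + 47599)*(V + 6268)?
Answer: 320934811716288/1076161 ≈ 2.9822e+8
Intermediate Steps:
Q(w, r) = -5/4 + 15*w/4 (Q(w, r) = -5/4 + (15*w)/4 = -5/4 + 15*w/4)
V = 1/37109 ≈ 2.6948e-5
(Q(149/(-29), 189) + 47599)*(V + 6268) = ((-5/4 + 15*(149/(-29))/4) + 47599)*(1/37109 + 6268) = ((-5/4 + 15*(149*(-1/29))/4) + 47599)*(232599213/37109) = ((-5/4 + (15/4)*(-149/29)) + 47599)*(232599213/37109) = ((-5/4 - 2235/116) + 47599)*(232599213/37109) = (-595/29 + 47599)*(232599213/37109) = (1379776/29)*(232599213/37109) = 320934811716288/1076161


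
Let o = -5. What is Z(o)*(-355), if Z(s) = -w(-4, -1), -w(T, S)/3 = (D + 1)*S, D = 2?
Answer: 3195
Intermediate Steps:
w(T, S) = -9*S (w(T, S) = -3*(2 + 1)*S = -9*S)
Z(s) = -9 (Z(s) = -(-9)*(-1) = -1*9 = -9)
Z(o)*(-355) = -9*(-355) = 3195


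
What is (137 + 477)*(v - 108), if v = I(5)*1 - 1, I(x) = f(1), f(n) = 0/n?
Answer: -66926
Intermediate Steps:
f(n) = 0
I(x) = 0
v = -1 (v = 0*1 - 1 = 0 - 1 = -1)
(137 + 477)*(v - 108) = (137 + 477)*(-1 - 108) = 614*(-109) = -66926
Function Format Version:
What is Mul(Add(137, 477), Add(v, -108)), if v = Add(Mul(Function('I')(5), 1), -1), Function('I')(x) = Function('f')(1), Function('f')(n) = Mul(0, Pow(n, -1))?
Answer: -66926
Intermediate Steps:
Function('f')(n) = 0
Function('I')(x) = 0
v = -1 (v = Add(Mul(0, 1), -1) = Add(0, -1) = -1)
Mul(Add(137, 477), Add(v, -108)) = Mul(Add(137, 477), Add(-1, -108)) = Mul(614, -109) = -66926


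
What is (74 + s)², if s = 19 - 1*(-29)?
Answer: 14884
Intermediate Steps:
s = 48 (s = 19 + 29 = 48)
(74 + s)² = (74 + 48)² = 122² = 14884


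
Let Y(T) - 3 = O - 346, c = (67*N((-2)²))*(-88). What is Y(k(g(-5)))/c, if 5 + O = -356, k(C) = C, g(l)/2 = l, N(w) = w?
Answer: 2/67 ≈ 0.029851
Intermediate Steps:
g(l) = 2*l
O = -361 (O = -5 - 356 = -361)
c = -23584 (c = (67*(-2)²)*(-88) = (67*4)*(-88) = 268*(-88) = -23584)
Y(T) = -704 (Y(T) = 3 + (-361 - 346) = 3 - 707 = -704)
Y(k(g(-5)))/c = -704/(-23584) = -704*(-1/23584) = 2/67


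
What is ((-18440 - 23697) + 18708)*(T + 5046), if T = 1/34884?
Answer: -4124081876285/34884 ≈ -1.1822e+8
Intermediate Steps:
T = 1/34884 ≈ 2.8666e-5
((-18440 - 23697) + 18708)*(T + 5046) = ((-18440 - 23697) + 18708)*(1/34884 + 5046) = (-42137 + 18708)*(176024665/34884) = -23429*176024665/34884 = -4124081876285/34884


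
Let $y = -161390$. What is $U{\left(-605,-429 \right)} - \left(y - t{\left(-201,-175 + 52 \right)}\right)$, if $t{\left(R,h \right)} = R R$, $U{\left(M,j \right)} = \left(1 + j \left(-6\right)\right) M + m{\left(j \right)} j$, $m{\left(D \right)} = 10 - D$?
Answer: $-1544415$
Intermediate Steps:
$U{\left(M,j \right)} = M \left(1 - 6 j\right) + j \left(10 - j\right)$ ($U{\left(M,j \right)} = \left(1 + j \left(-6\right)\right) M + \left(10 - j\right) j = \left(1 - 6 j\right) M + j \left(10 - j\right) = M \left(1 - 6 j\right) + j \left(10 - j\right)$)
$t{\left(R,h \right)} = R^{2}$
$U{\left(-605,-429 \right)} - \left(y - t{\left(-201,-175 + 52 \right)}\right) = \left(-605 - - 429 \left(-10 - 429\right) - \left(-3630\right) \left(-429\right)\right) - \left(-161390 - \left(-201\right)^{2}\right) = \left(-605 - \left(-429\right) \left(-439\right) - 1557270\right) - \left(-161390 - 40401\right) = \left(-605 - 188331 - 1557270\right) - \left(-161390 - 40401\right) = -1746206 - -201791 = -1746206 + 201791 = -1544415$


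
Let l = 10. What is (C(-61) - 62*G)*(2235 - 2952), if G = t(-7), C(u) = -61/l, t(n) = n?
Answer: -3068043/10 ≈ -3.0680e+5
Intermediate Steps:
C(u) = -61/10
G = -7
(C(-61) - 62*G)*(2235 - 2952) = (-61/10 - 62*(-7))*(2235 - 2952) = (-61/10 + 434)*(-717) = (4279/10)*(-717) = -3068043/10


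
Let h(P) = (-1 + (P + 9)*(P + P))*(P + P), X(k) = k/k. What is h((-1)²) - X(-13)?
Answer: 37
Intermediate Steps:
X(k) = 1
h(P) = 2*P*(-1 + 2*P*(9 + P)) (h(P) = (-1 + (9 + P)*(2*P))*(2*P) = (-1 + 2*P*(9 + P))*(2*P) = 2*P*(-1 + 2*P*(9 + P)))
h((-1)²) - X(-13) = 2*(-1)²*(-1 + 2*((-1)²)² + 18*(-1)²) - 1*1 = 2*1*(-1 + 2*1² + 18*1) - 1 = 2*1*(-1 + 2*1 + 18) - 1 = 2*1*(-1 + 2 + 18) - 1 = 2*1*19 - 1 = 38 - 1 = 37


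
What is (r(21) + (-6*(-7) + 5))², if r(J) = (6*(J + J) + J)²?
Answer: 5561579776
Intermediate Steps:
r(J) = 169*J² (r(J) = (6*(2*J) + J)² = (12*J + J)² = (13*J)² = 169*J²)
(r(21) + (-6*(-7) + 5))² = (169*21² + (-6*(-7) + 5))² = (169*441 + (42 + 5))² = (74529 + 47)² = 74576² = 5561579776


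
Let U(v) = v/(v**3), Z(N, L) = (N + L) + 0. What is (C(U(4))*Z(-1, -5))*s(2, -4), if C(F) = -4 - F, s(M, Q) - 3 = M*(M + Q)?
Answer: -195/8 ≈ -24.375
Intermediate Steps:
s(M, Q) = 3 + M*(M + Q)
Z(N, L) = L + N (Z(N, L) = (L + N) + 0 = L + N)
U(v) = v**(-2) (U(v) = v/v**3 = v**(-2))
(C(U(4))*Z(-1, -5))*s(2, -4) = ((-4 - 1/4**2)*(-5 - 1))*(3 + 2**2 + 2*(-4)) = ((-4 - 1*1/16)*(-6))*(3 + 4 - 8) = ((-4 - 1/16)*(-6))*(-1) = -65/16*(-6)*(-1) = (195/8)*(-1) = -195/8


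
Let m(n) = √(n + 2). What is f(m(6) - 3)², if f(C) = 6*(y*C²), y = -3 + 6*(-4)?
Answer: 15142788 - 10707552*√2 ≈ 22.742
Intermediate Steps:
m(n) = √(2 + n)
y = -27 (y = -3 - 24 = -27)
f(C) = -162*C² (f(C) = 6*(-27*C²) = -162*C²)
f(m(6) - 3)² = (-162*(√(2 + 6) - 3)²)² = (-162*(√8 - 3)²)² = (-162*(2*√2 - 3)²)² = (-162*(-3 + 2*√2)²)² = 26244*(-3 + 2*√2)⁴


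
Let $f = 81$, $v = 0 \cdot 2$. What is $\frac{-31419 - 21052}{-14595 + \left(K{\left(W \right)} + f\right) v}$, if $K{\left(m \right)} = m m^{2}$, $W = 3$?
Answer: $\frac{52471}{14595} \approx 3.5951$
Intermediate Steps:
$v = 0$
$K{\left(m \right)} = m^{3}$
$\frac{-31419 - 21052}{-14595 + \left(K{\left(W \right)} + f\right) v} = \frac{-31419 - 21052}{-14595 + \left(3^{3} + 81\right) 0} = - \frac{52471}{-14595 + \left(27 + 81\right) 0} = - \frac{52471}{-14595 + 108 \cdot 0} = - \frac{52471}{-14595 + 0} = - \frac{52471}{-14595} = \left(-52471\right) \left(- \frac{1}{14595}\right) = \frac{52471}{14595}$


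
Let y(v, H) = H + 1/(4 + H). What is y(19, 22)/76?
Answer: 573/1976 ≈ 0.28998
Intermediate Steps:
y(19, 22)/76 = ((1 + 22² + 4*22)/(4 + 22))/76 = ((1 + 484 + 88)/26)*(1/76) = ((1/26)*573)*(1/76) = (573/26)*(1/76) = 573/1976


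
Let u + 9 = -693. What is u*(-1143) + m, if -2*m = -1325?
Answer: 1606097/2 ≈ 8.0305e+5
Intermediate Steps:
m = 1325/2 (m = -½*(-1325) = 1325/2 ≈ 662.50)
u = -702 (u = -9 - 693 = -702)
u*(-1143) + m = -702*(-1143) + 1325/2 = 802386 + 1325/2 = 1606097/2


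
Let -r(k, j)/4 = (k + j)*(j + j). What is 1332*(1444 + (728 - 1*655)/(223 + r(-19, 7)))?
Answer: 1721547396/895 ≈ 1.9235e+6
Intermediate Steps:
r(k, j) = -8*j*(j + k) (r(k, j) = -4*(k + j)*(j + j) = -4*(j + k)*2*j = -8*j*(j + k))
1332*(1444 + (728 - 1*655)/(223 + r(-19, 7))) = 1332*(1444 + (728 - 1*655)/(223 - 8*7*(7 - 19))) = 1332*(1444 + (728 - 655)/(223 - 8*7*(-12))) = 1332*(1444 + 73/(223 + 672)) = 1332*(1444 + 73/895) = 1332*(1292453/895) = 1721547396/895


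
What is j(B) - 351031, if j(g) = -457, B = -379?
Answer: -351488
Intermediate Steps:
j(B) - 351031 = -457 - 351031 = -351488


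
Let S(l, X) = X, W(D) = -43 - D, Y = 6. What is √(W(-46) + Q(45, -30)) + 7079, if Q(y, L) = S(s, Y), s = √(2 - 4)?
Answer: 7082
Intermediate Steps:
s = I*√2 (s = √(-2) = I*√2 ≈ 1.4142*I)
Q(y, L) = 6
√(W(-46) + Q(45, -30)) + 7079 = √((-43 - 1*(-46)) + 6) + 7079 = √((-43 + 46) + 6) + 7079 = √(3 + 6) + 7079 = √9 + 7079 = 3 + 7079 = 7082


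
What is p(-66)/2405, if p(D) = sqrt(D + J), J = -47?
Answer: I*sqrt(113)/2405 ≈ 0.00442*I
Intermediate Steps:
p(D) = sqrt(-47 + D) (p(D) = sqrt(D - 47) = sqrt(-47 + D))
p(-66)/2405 = sqrt(-47 - 66)/2405 = sqrt(-113)*(1/2405) = (I*sqrt(113))*(1/2405) = I*sqrt(113)/2405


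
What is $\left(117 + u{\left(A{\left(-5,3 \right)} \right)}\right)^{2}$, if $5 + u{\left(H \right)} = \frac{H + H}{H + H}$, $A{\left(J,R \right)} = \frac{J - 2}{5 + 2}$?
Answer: $12769$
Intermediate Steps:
$A{\left(J,R \right)} = - \frac{2}{7} + \frac{J}{7}$ ($A{\left(J,R \right)} = \frac{-2 + J}{7} = \left(-2 + J\right) \frac{1}{7} = - \frac{2}{7} + \frac{J}{7}$)
$u{\left(H \right)} = -4$ ($u{\left(H \right)} = -5 + \frac{H + H}{H + H} = -5 + \frac{2 H}{2 H} = -5 + 2 H \frac{1}{2 H} = -5 + 1 = -4$)
$\left(117 + u{\left(A{\left(-5,3 \right)} \right)}\right)^{2} = \left(117 - 4\right)^{2} = 113^{2} = 12769$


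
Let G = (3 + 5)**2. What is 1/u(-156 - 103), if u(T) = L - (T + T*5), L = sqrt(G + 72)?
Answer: 777/1207390 - sqrt(34)/1207390 ≈ 0.00063871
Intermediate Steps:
G = 64 (G = 8**2 = 64)
L = 2*sqrt(34) (L = sqrt(64 + 72) = sqrt(136) = 2*sqrt(34) ≈ 11.662)
u(T) = -6*T + 2*sqrt(34) (u(T) = 2*sqrt(34) - (T + T*5) = 2*sqrt(34) - (T + 5*T) = 2*sqrt(34) - 6*T = -6*T + 2*sqrt(34))
1/u(-156 - 103) = 1/(-6*(-156 - 103) + 2*sqrt(34)) = 1/(-6*(-259) + 2*sqrt(34)) = 1/(1554 + 2*sqrt(34))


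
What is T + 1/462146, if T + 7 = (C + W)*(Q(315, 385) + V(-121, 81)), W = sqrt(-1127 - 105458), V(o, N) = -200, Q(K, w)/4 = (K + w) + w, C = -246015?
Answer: -470696674741621/462146 + 4140*I*sqrt(106585) ≈ -1.0185e+9 + 1.3516e+6*I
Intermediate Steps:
Q(K, w) = 4*K + 8*w (Q(K, w) = 4*((K + w) + w) = 4*(K + 2*w) = 4*K + 8*w)
W = I*sqrt(106585) (W = sqrt(-106585) = I*sqrt(106585) ≈ 326.47*I)
T = -1018502107 + 4140*I*sqrt(106585) (T = -7 + (-246015 + I*sqrt(106585))*((4*315 + 8*385) - 200) = -7 + (-246015 + I*sqrt(106585))*((1260 + 3080) - 200) = -7 + (-246015 + I*sqrt(106585))*(4340 - 200) = -7 + (-246015 + I*sqrt(106585))*4140 = -7 + (-1018502100 + 4140*I*sqrt(106585)) = -1018502107 + 4140*I*sqrt(106585) ≈ -1.0185e+9 + 1.3516e+6*I)
T + 1/462146 = (-1018502107 + 4140*I*sqrt(106585)) + 1/462146 = -470696674741621/462146 + 4140*I*sqrt(106585)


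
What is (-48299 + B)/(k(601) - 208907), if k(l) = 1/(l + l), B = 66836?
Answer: -7427158/83702071 ≈ -0.088733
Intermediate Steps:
k(l) = 1/(2*l)
(-48299 + B)/(k(601) - 208907) = (-48299 + 66836)/((½)/601 - 208907) = 18537/((½)*(1/601) - 208907) = 18537/(1/1202 - 208907) = 18537/(-251106213/1202) = 18537*(-1202/251106213) = -7427158/83702071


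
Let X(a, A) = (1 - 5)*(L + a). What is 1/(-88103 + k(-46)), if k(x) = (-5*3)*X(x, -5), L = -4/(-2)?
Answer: -1/90743 ≈ -1.1020e-5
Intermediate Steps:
L = 2 (L = -4*(-½) = 2)
X(a, A) = -8 - 4*a (X(a, A) = (1 - 5)*(2 + a) = -4*(2 + a) = -8 - 4*a)
k(x) = 120 + 60*x (k(x) = (-5*3)*(-8 - 4*x) = -15*(-8 - 4*x) = 120 + 60*x)
1/(-88103 + k(-46)) = 1/(-88103 + (120 + 60*(-46))) = 1/(-88103 + (120 - 2760)) = 1/(-88103 - 2640) = 1/(-90743) = -1/90743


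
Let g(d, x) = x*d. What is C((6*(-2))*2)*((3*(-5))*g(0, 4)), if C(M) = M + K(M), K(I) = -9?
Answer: 0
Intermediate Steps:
g(d, x) = d*x
C(M) = -9 + M (C(M) = M - 9 = -9 + M)
C((6*(-2))*2)*((3*(-5))*g(0, 4)) = (-9 + (6*(-2))*2)*((3*(-5))*(0*4)) = (-9 - 12*2)*(-15*0) = (-9 - 24)*0 = -33*0 = 0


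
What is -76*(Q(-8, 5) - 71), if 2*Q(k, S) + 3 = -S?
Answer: 5700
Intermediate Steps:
Q(k, S) = -3/2 - S/2 (Q(k, S) = -3/2 + (-S)/2 = -3/2 - S/2)
-76*(Q(-8, 5) - 71) = -76*((-3/2 - 1/2*5) - 71) = -76*((-3/2 - 5/2) - 71) = -76*(-4 - 71) = -76*(-75) = 5700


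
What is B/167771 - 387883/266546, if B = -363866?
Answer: -162062545629/44718688966 ≈ -3.6240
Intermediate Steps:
B/167771 - 387883/266546 = -363866/167771 - 387883/266546 = -162062545629/44718688966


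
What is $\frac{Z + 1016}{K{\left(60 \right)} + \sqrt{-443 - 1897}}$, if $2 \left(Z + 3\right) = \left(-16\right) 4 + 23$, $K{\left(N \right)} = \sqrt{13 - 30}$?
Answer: $- \frac{1985 i}{2 \sqrt{17} + 12 \sqrt{65}} \approx - 18.906 i$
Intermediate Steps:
$K{\left(N \right)} = i \sqrt{17}$ ($K{\left(N \right)} = \sqrt{-17} = i \sqrt{17}$)
$Z = - \frac{47}{2}$ ($Z = -3 + \frac{\left(-16\right) 4 + 23}{2} = -3 + \frac{-64 + 23}{2} = -3 + \frac{1}{2} \left(-41\right) = -3 - \frac{41}{2} = - \frac{47}{2} \approx -23.5$)
$\frac{Z + 1016}{K{\left(60 \right)} + \sqrt{-443 - 1897}} = \frac{- \frac{47}{2} + 1016}{i \sqrt{17} + \sqrt{-443 - 1897}} = \frac{1985}{2 \left(i \sqrt{17} + \sqrt{-2340}\right)} = \frac{1985}{2 \left(i \sqrt{17} + 6 i \sqrt{65}\right)}$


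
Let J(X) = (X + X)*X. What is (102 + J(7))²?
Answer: 40000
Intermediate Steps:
J(X) = 2*X² (J(X) = (2*X)*X = 2*X²)
(102 + J(7))² = (102 + 2*7²)² = (102 + 2*49)² = (102 + 98)² = 200² = 40000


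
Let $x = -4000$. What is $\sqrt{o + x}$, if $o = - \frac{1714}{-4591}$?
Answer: $\frac{3 i \sqrt{9366806114}}{4591} \approx 63.243 i$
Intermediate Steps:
$o = \frac{1714}{4591}$ ($o = \left(-1714\right) \left(- \frac{1}{4591}\right) = \frac{1714}{4591} \approx 0.37334$)
$\sqrt{o + x} = \sqrt{\frac{1714}{4591} - 4000} = \sqrt{- \frac{18362286}{4591}} = \frac{3 i \sqrt{9366806114}}{4591}$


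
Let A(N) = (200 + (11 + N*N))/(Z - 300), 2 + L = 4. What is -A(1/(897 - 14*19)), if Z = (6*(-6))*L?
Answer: 21002993/37028973 ≈ 0.56720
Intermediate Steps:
L = 2 (L = -2 + 4 = 2)
Z = -72 (Z = (6*(-6))*2 = -36*2 = -72)
A(N) = -211/372 - N²/372 (A(N) = (200 + (11 + N*N))/(-72 - 300) = (200 + (11 + N²))/(-372) = (211 + N²)*(-1/372) = -211/372 - N²/372)
-A(1/(897 - 14*19)) = -(-211/372 - 1/(372*(897 - 14*19)²)) = -(-211/372 - 1/(372*(897 - 266)²)) = -(-211/372 - (1/631)²/372) = -(-211/372 - 1/372*1/398161) = -(-211/372 - 1/148115892) = -1*(-21002993/37028973) = 21002993/37028973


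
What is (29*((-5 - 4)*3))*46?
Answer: -36018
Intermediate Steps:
(29*((-5 - 4)*3))*46 = (29*(-9*3))*46 = (29*(-27))*46 = -783*46 = -36018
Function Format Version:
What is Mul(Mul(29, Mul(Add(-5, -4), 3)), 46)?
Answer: -36018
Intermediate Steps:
Mul(Mul(29, Mul(Add(-5, -4), 3)), 46) = Mul(Mul(29, Mul(-9, 3)), 46) = Mul(Mul(29, -27), 46) = Mul(-783, 46) = -36018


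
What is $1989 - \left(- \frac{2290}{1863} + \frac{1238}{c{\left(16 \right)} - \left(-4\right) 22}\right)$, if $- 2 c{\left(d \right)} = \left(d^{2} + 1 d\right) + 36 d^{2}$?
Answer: $\frac{2877634871}{1445688} \approx 1990.5$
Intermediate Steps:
$c{\left(d \right)} = - \frac{37 d^{2}}{2} - \frac{d}{2}$ ($c{\left(d \right)} = - \frac{\left(d^{2} + 1 d\right) + 36 d^{2}}{2} = - \frac{\left(d^{2} + d\right) + 36 d^{2}}{2} = - \frac{\left(d + d^{2}\right) + 36 d^{2}}{2} = - \frac{d + 37 d^{2}}{2} = - \frac{37 d^{2}}{2} - \frac{d}{2}$)
$1989 - \left(- \frac{2290}{1863} + \frac{1238}{c{\left(16 \right)} - \left(-4\right) 22}\right) = 1989 - \left(- \frac{2290}{1863} + \frac{1238}{\left(- \frac{1}{2}\right) 16 \left(1 + 37 \cdot 16\right) - \left(-4\right) 22}\right) = 1989 - \left(\left(-2290\right) \frac{1}{1863} + \frac{1238}{\left(- \frac{1}{2}\right) 16 \left(1 + 592\right) - -88}\right) = 1989 - \left(- \frac{2290}{1863} + \frac{1238}{\left(- \frac{1}{2}\right) 16 \cdot 593 + 88}\right) = 1989 - \left(- \frac{2290}{1863} + \frac{1238}{-4744 + 88}\right) = 1989 - \left(- \frac{2290}{1863} + \frac{1238}{-4656}\right) = 1989 - \left(- \frac{2290}{1863} + 1238 \left(- \frac{1}{4656}\right)\right) = 1989 - \left(- \frac{2290}{1863} - \frac{619}{2328}\right) = 1989 - - \frac{2161439}{1445688} = 1989 + \frac{2161439}{1445688} = \frac{2877634871}{1445688}$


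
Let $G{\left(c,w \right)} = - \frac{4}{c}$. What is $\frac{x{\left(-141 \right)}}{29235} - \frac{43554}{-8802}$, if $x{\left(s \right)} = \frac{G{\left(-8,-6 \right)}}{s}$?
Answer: $\frac{6649461607}{1343816010} \approx 4.9482$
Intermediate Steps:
$x{\left(s \right)} = \frac{1}{2 s}$ ($x{\left(s \right)} = \frac{\left(-4\right) \frac{1}{-8}}{s} = \frac{\left(-4\right) \left(- \frac{1}{8}\right)}{s} = \frac{1}{2 s}$)
$\frac{x{\left(-141 \right)}}{29235} - \frac{43554}{-8802} = \frac{\frac{1}{2} \frac{1}{-141}}{29235} - \frac{43554}{-8802} = \frac{1}{2} \left(- \frac{1}{141}\right) \frac{1}{29235} - - \frac{7259}{1467} = \left(- \frac{1}{282}\right) \frac{1}{29235} + \frac{7259}{1467} = - \frac{1}{8244270} + \frac{7259}{1467} = \frac{6649461607}{1343816010}$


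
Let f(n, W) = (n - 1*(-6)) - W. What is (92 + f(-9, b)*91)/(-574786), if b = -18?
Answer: -1457/574786 ≈ -0.0025349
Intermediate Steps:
f(n, W) = 6 + n - W (f(n, W) = (n + 6) - W = (6 + n) - W = 6 + n - W)
(92 + f(-9, b)*91)/(-574786) = (92 + (6 - 9 - 1*(-18))*91)/(-574786) = (92 + (6 - 9 + 18)*91)*(-1/574786) = (92 + 15*91)*(-1/574786) = (92 + 1365)*(-1/574786) = 1457*(-1/574786) = -1457/574786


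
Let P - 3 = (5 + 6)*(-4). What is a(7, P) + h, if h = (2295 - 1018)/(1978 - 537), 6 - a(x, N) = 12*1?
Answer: -7369/1441 ≈ -5.1138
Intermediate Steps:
P = -41 (P = 3 + (5 + 6)*(-4) = 3 + 11*(-4) = 3 - 44 = -41)
a(x, N) = -6 (a(x, N) = 6 - 12 = -6)
h = 1277/1441 ≈ 0.88619
a(7, P) + h = -6 + 1277/1441 = -7369/1441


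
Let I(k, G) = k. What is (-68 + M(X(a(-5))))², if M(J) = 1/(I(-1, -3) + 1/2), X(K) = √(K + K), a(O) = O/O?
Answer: 4900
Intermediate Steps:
a(O) = 1
X(K) = √2*√K (X(K) = √(2*K) = √2*√K)
M(J) = -2 (M(J) = 1/(-1 + 1/2) = 1/(-1 + ½) = 1/(-½) = -2)
(-68 + M(X(a(-5))))² = (-68 - 2)² = (-70)² = 4900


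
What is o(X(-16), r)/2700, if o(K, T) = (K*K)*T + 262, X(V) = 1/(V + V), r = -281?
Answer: 268007/2764800 ≈ 0.096935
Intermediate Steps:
X(V) = 1/(2*V)
o(K, T) = 262 + T*K² (o(K, T) = K²*T + 262 = T*K² + 262 = 262 + T*K²)
o(X(-16), r)/2700 = (262 - 281*((½)/(-16))²)/2700 = (262 - 281*((½)*(-1/16))²)*(1/2700) = (262 - 281*(-1/32)²)*(1/2700) = (262 - 281*1/1024)*(1/2700) = (262 - 281/1024)*(1/2700) = (268007/1024)*(1/2700) = 268007/2764800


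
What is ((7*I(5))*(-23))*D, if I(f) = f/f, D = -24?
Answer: 3864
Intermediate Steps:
I(f) = 1
((7*I(5))*(-23))*D = ((7*1)*(-23))*(-24) = (7*(-23))*(-24) = -161*(-24) = 3864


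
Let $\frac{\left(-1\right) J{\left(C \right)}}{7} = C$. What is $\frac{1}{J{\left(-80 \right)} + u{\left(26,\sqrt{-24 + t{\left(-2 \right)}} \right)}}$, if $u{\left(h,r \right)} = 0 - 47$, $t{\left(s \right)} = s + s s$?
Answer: $\frac{1}{513} \approx 0.0019493$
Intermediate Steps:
$t{\left(s \right)} = s + s^{2}$
$J{\left(C \right)} = - 7 C$
$u{\left(h,r \right)} = -47$ ($u{\left(h,r \right)} = 0 - 47 = -47$)
$\frac{1}{J{\left(-80 \right)} + u{\left(26,\sqrt{-24 + t{\left(-2 \right)}} \right)}} = \frac{1}{\left(-7\right) \left(-80\right) - 47} = \frac{1}{560 - 47} = \frac{1}{513}$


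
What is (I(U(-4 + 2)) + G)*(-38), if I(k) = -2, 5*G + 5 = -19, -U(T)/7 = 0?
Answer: 1292/5 ≈ 258.40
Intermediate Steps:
U(T) = 0 (U(T) = -7*0 = 0)
G = -24/5 (G = -1 + (1/5)*(-19) = -1 - 19/5 = -24/5 ≈ -4.8000)
(I(U(-4 + 2)) + G)*(-38) = (-2 - 24/5)*(-38) = -34/5*(-38) = 1292/5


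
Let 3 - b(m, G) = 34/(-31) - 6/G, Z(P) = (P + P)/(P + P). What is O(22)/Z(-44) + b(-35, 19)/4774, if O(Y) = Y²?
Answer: 1360955423/2811886 ≈ 484.00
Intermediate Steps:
Z(P) = 1 (Z(P) = (2*P)/((2*P)) = (2*P)*(1/(2*P)) = 1)
b(m, G) = 127/31 + 6/G (b(m, G) = 3 - (34/(-31) - 6/G) = 3 - (34*(-1/31) - 6/G) = 3 - (-34/31 - 6/G) = 3 + (34/31 + 6/G) = 127/31 + 6/G)
O(22)/Z(-44) + b(-35, 19)/4774 = 22²/1 + (127/31 + 6/19)/4774 = 484*1 + (127/31 + 6*(1/19))*(1/4774) = 484 + (127/31 + 6/19)*(1/4774) = 484 + (2599/589)*(1/4774) = 484 + 2599/2811886 = 1360955423/2811886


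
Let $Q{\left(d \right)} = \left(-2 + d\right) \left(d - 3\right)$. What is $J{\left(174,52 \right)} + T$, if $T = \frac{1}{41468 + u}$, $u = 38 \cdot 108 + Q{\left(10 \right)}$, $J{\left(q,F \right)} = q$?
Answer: $\frac{7939273}{45628} \approx 174.0$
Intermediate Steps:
$Q{\left(d \right)} = \left(-3 + d\right) \left(-2 + d\right)$ ($Q{\left(d \right)} = \left(-2 + d\right) \left(-3 + d\right) = \left(-3 + d\right) \left(-2 + d\right)$)
$u = 4160$ ($u = 38 \cdot 108 + \left(6 + 10^{2} - 50\right) = 4104 + \left(6 + 100 - 50\right) = 4104 + 56 = 4160$)
$T = \frac{1}{45628}$ ($T = \frac{1}{41468 + 4160} = \frac{1}{45628} \approx 2.1916 \cdot 10^{-5}$)
$J{\left(174,52 \right)} + T = 174 + \frac{1}{45628} = \frac{7939273}{45628}$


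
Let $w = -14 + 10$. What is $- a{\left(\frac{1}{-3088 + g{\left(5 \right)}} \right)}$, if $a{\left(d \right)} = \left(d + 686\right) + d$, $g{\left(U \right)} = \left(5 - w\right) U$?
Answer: $- \frac{2087496}{3043} \approx -686.0$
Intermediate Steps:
$w = -4$
$g{\left(U \right)} = 9 U$ ($g{\left(U \right)} = \left(5 - -4\right) U = \left(5 + 4\right) U = 9 U$)
$a{\left(d \right)} = 686 + 2 d$ ($a{\left(d \right)} = \left(686 + d\right) + d = 686 + 2 d$)
$- a{\left(\frac{1}{-3088 + g{\left(5 \right)}} \right)} = - (686 + \frac{2}{-3088 + 9 \cdot 5}) = - (686 + \frac{2}{-3088 + 45}) = - (686 + \frac{2}{-3043}) = - (686 + 2 \left(- \frac{1}{3043}\right)) = - (686 - \frac{2}{3043}) = \left(-1\right) \frac{2087496}{3043} = - \frac{2087496}{3043}$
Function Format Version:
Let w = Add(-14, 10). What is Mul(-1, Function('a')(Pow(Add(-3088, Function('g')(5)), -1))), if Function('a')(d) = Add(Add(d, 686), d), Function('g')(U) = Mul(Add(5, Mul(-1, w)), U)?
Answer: Rational(-2087496, 3043) ≈ -686.00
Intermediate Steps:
w = -4
Function('g')(U) = Mul(9, U) (Function('g')(U) = Mul(Add(5, Mul(-1, -4)), U) = Mul(Add(5, 4), U) = Mul(9, U))
Function('a')(d) = Add(686, Mul(2, d)) (Function('a')(d) = Add(Add(686, d), d) = Add(686, Mul(2, d)))
Mul(-1, Function('a')(Pow(Add(-3088, Function('g')(5)), -1))) = Mul(-1, Add(686, Mul(2, Pow(Add(-3088, Mul(9, 5)), -1)))) = Mul(-1, Add(686, Mul(2, Pow(Add(-3088, 45), -1)))) = Mul(-1, Add(686, Mul(2, Pow(-3043, -1)))) = Mul(-1, Add(686, Mul(2, Rational(-1, 3043)))) = Mul(-1, Add(686, Rational(-2, 3043))) = Mul(-1, Rational(2087496, 3043)) = Rational(-2087496, 3043)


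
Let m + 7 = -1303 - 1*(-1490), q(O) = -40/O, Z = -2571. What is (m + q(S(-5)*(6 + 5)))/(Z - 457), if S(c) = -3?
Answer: -1495/24981 ≈ -0.059846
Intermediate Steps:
m = 180 (m = -7 + (-1303 - 1*(-1490)) = -7 + (-1303 + 1490) = -7 + 187 = 180)
(m + q(S(-5)*(6 + 5)))/(Z - 457) = (180 - 40*(-1/(3*(6 + 5))))/(-2571 - 457) = (180 - 40/((-3*11)))/(-3028) = (180 - 40/(-33))*(-1/3028) = (180 - 40*(-1/33))*(-1/3028) = (180 + 40/33)*(-1/3028) = (5980/33)*(-1/3028) = -1495/24981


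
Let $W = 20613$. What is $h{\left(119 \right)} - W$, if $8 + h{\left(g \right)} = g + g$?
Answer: $-20383$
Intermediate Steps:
$h{\left(g \right)} = -8 + 2 g$ ($h{\left(g \right)} = -8 + \left(g + g\right) = -8 + 2 g$)
$h{\left(119 \right)} - W = \left(-8 + 2 \cdot 119\right) - 20613 = \left(-8 + 238\right) - 20613 = 230 - 20613 = -20383$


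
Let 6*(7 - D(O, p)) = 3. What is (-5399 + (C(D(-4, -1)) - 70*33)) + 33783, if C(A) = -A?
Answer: 52135/2 ≈ 26068.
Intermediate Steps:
D(O, p) = 13/2 (D(O, p) = 7 - ⅙*3 = 7 - ½ = 13/2)
(-5399 + (C(D(-4, -1)) - 70*33)) + 33783 = (-5399 + (-1*13/2 - 70*33)) + 33783 = (-5399 + (-13/2 - 2310)) + 33783 = (-5399 - 4633/2) + 33783 = -15431/2 + 33783 = 52135/2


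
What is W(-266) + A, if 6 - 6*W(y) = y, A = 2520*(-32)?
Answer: -241784/3 ≈ -80595.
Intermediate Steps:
A = -80640
W(y) = 1 - y/6
W(-266) + A = (1 - ⅙*(-266)) - 80640 = (1 + 133/3) - 80640 = 136/3 - 80640 = -241784/3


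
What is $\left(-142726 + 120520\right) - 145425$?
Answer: $-167631$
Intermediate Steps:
$\left(-142726 + 120520\right) - 145425 = -22206 - 145425 = -167631$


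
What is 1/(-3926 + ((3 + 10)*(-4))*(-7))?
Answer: -1/3562 ≈ -0.00028074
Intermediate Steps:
1/(-3926 + ((3 + 10)*(-4))*(-7)) = 1/(-3926 + (13*(-4))*(-7)) = 1/(-3926 - 52*(-7)) = 1/(-3926 + 364) = 1/(-3562) = -1/3562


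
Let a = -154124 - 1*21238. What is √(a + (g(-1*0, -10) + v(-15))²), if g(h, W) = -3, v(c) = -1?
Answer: I*√175346 ≈ 418.74*I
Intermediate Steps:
a = -175362 (a = -154124 - 21238 = -175362)
√(a + (g(-1*0, -10) + v(-15))²) = √(-175362 + (-3 - 1)²) = √(-175362 + (-4)²) = √(-175362 + 16) = √(-175346) = I*√175346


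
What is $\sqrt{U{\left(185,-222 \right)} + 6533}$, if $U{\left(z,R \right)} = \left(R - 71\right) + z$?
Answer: $5 \sqrt{257} \approx 80.156$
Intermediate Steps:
$U{\left(z,R \right)} = -71 + R + z$ ($U{\left(z,R \right)} = \left(-71 + R\right) + z = -71 + R + z$)
$\sqrt{U{\left(185,-222 \right)} + 6533} = \sqrt{\left(-71 - 222 + 185\right) + 6533} = \sqrt{-108 + 6533} = \sqrt{6425} = 5 \sqrt{257}$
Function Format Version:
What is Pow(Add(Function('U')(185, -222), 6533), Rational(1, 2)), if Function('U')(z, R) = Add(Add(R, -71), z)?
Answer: Mul(5, Pow(257, Rational(1, 2))) ≈ 80.156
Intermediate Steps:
Function('U')(z, R) = Add(-71, R, z) (Function('U')(z, R) = Add(Add(-71, R), z) = Add(-71, R, z))
Pow(Add(Function('U')(185, -222), 6533), Rational(1, 2)) = Pow(Add(Add(-71, -222, 185), 6533), Rational(1, 2)) = Pow(Add(-108, 6533), Rational(1, 2)) = Pow(6425, Rational(1, 2)) = Mul(5, Pow(257, Rational(1, 2)))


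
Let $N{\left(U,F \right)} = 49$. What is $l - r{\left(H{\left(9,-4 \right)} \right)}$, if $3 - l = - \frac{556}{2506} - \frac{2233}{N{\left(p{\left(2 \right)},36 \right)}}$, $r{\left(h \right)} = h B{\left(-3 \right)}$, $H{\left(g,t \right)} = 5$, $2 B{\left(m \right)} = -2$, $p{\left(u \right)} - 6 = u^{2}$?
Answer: $\frac{9629}{179} \approx 53.793$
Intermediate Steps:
$p{\left(u \right)} = 6 + u^{2}$
$B{\left(m \right)} = -1$ ($B{\left(m \right)} = \frac{1}{2} \left(-2\right) = -1$)
$r{\left(h \right)} = - h$ ($r{\left(h \right)} = h \left(-1\right) = - h$)
$l = \frac{8734}{179}$ ($l = 3 - \left(- \frac{556}{2506} - \frac{2233}{49}\right) = 3 - \left(\left(-556\right) \frac{1}{2506} - \frac{319}{7}\right) = 3 - \left(- \frac{278}{1253} - \frac{319}{7}\right) = 3 - - \frac{8197}{179} = 3 + \frac{8197}{179} = \frac{8734}{179} \approx 48.793$)
$l - r{\left(H{\left(9,-4 \right)} \right)} = \frac{8734}{179} - \left(-1\right) 5 = \frac{8734}{179} - -5 = \frac{8734}{179} + 5 = \frac{9629}{179}$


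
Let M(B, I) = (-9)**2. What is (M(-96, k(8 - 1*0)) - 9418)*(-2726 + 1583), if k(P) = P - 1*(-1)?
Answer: 10672191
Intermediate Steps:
k(P) = 1 + P (k(P) = P + 1 = 1 + P)
M(B, I) = 81
(M(-96, k(8 - 1*0)) - 9418)*(-2726 + 1583) = (81 - 9418)*(-2726 + 1583) = -9337*(-1143) = 10672191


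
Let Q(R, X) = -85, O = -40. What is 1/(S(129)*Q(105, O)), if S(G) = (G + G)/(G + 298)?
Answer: -427/21930 ≈ -0.019471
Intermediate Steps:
S(G) = 2*G/(298 + G) (S(G) = (2*G)/(298 + G) = 2*G/(298 + G))
1/(S(129)*Q(105, O)) = 1/((2*129/(298 + 129))*(-85)) = -1/85/(2*129/427) = -1/85/(2*129*(1/427)) = -1/85/(258/427) = (427/258)*(-1/85) = -427/21930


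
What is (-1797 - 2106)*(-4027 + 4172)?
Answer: -565935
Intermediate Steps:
(-1797 - 2106)*(-4027 + 4172) = -3903*145 = -565935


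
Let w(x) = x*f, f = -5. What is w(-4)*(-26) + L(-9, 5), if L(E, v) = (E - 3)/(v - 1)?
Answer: -523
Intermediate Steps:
L(E, v) = (-3 + E)/(-1 + v)
w(x) = -5*x (w(x) = x*(-5) = -5*x)
w(-4)*(-26) + L(-9, 5) = -5*(-4)*(-26) + (-3 - 9)/(-1 + 5) = 20*(-26) - 12/4 = -520 + (¼)*(-12) = -520 - 3 = -523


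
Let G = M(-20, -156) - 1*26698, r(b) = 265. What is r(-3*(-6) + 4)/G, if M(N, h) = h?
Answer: -265/26854 ≈ -0.0098682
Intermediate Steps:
G = -26854 (G = -156 - 1*26698 = -156 - 26698 = -26854)
r(-3*(-6) + 4)/G = 265/(-26854) = 265*(-1/26854) = -265/26854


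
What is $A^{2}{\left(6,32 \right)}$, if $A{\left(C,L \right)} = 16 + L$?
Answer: $2304$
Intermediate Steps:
$A^{2}{\left(6,32 \right)} = \left(16 + 32\right)^{2} = 48^{2} = 2304$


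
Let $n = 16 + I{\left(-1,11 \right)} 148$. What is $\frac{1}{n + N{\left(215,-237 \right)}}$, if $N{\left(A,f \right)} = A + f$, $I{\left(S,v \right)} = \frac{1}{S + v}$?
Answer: $\frac{5}{44} \approx 0.11364$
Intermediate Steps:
$n = \frac{154}{5}$ ($n = 16 + \frac{1}{-1 + 11} \cdot 148 = 16 + \frac{1}{10} \cdot 148 = 16 + \frac{74}{5} = \frac{154}{5} \approx 30.8$)
$\frac{1}{n + N{\left(215,-237 \right)}} = \frac{1}{\frac{154}{5} + \left(215 - 237\right)} = \frac{1}{\frac{154}{5} - 22} = \frac{1}{\frac{44}{5}} = \frac{5}{44}$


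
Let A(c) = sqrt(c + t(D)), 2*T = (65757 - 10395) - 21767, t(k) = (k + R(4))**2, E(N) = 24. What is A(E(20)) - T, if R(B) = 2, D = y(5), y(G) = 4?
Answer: -33595/2 + 2*sqrt(15) ≈ -16790.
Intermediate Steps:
D = 4
t(k) = (2 + k)**2 (t(k) = (k + 2)**2 = (2 + k)**2)
T = 33595/2 (T = ((65757 - 10395) - 21767)/2 = (55362 - 21767)/2 = (1/2)*33595 = 33595/2 ≈ 16798.)
A(c) = sqrt(36 + c) (A(c) = sqrt(c + (2 + 4)**2) = sqrt(c + 6**2) = sqrt(c + 36) = sqrt(36 + c))
A(E(20)) - T = sqrt(36 + 24) - 1*33595/2 = sqrt(60) - 33595/2 = 2*sqrt(15) - 33595/2 = -33595/2 + 2*sqrt(15)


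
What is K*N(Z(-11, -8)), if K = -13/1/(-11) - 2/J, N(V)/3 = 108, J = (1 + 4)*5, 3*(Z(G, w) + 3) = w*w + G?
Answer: 98172/275 ≈ 356.99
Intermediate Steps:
Z(G, w) = -3 + G/3 + w²/3 (Z(G, w) = -3 + (w*w + G)/3 = -3 + (w² + G)/3 = -3 + (G + w²)/3 = -3 + (G/3 + w²/3) = -3 + G/3 + w²/3)
J = 25 (J = 5*5 = 25)
N(V) = 324 (N(V) = 3*108 = 324)
K = 303/275 (K = -13/1/(-11) - 2/25 = -13*1*(-1/11) - 2*1/25 = -13*(-1/11) - 2/25 = 13/11 - 2/25 = 303/275 ≈ 1.1018)
K*N(Z(-11, -8)) = (303/275)*324 = 98172/275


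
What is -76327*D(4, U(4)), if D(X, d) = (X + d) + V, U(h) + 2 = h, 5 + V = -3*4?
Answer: 839597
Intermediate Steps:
V = -17 (V = -5 - 3*4 = -5 - 12 = -17)
U(h) = -2 + h
D(X, d) = -17 + X + d (D(X, d) = (X + d) - 17 = -17 + X + d)
-76327*D(4, U(4)) = -76327*(-17 + 4 + (-2 + 4)) = -76327*(-17 + 4 + 2) = -76327*(-11) = 839597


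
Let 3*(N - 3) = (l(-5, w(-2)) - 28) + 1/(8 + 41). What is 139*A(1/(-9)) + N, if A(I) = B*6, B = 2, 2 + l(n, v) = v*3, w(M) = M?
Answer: 243874/147 ≈ 1659.0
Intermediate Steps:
l(n, v) = -2 + 3*v (l(n, v) = -2 + v*3 = -2 + 3*v)
A(I) = 12 (A(I) = 2*6 = 12)
N = -1322/147 (N = 3 + (((-2 + 3*(-2)) - 28) + 1/(8 + 41))/3 = 3 + (((-2 - 6) - 28) + 1/49)/3 = 3 + ((-8 - 28) + 1/49)/3 = 3 + (-36 + 1/49)/3 = 3 + (⅓)*(-1763/49) = 3 - 1763/147 = -1322/147 ≈ -8.9932)
139*A(1/(-9)) + N = 139*12 - 1322/147 = 1668 - 1322/147 = 243874/147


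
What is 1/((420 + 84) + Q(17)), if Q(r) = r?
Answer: 1/521 ≈ 0.0019194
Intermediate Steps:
1/((420 + 84) + Q(17)) = 1/((420 + 84) + 17) = 1/(504 + 17) = 1/521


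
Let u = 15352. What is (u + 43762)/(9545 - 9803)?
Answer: -29557/129 ≈ -229.12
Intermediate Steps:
(u + 43762)/(9545 - 9803) = (15352 + 43762)/(9545 - 9803) = 59114/(-258) = 59114*(-1/258) = -29557/129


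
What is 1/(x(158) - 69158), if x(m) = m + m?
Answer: -1/68842 ≈ -1.4526e-5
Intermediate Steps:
x(m) = 2*m
1/(x(158) - 69158) = 1/(2*158 - 69158) = 1/(316 - 69158) = 1/(-68842) = -1/68842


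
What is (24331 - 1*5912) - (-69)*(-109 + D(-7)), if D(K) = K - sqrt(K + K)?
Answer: 10415 - 69*I*sqrt(14) ≈ 10415.0 - 258.17*I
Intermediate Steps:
D(K) = K - sqrt(2)*sqrt(K) (D(K) = K - sqrt(2*K) = K - sqrt(2)*sqrt(K))
(24331 - 1*5912) - (-69)*(-109 + D(-7)) = (24331 - 1*5912) - (-69)*(-109 + (-7 - sqrt(2)*sqrt(-7))) = (24331 - 5912) - (-69)*(-109 + (-7 - sqrt(2)*I*sqrt(7))) = 18419 - (-69)*(-109 + (-7 - I*sqrt(14))) = 18419 - (-69)*(-116 - I*sqrt(14)) = 18419 - (8004 + 69*I*sqrt(14)) = 18419 + (-8004 - 69*I*sqrt(14)) = 10415 - 69*I*sqrt(14)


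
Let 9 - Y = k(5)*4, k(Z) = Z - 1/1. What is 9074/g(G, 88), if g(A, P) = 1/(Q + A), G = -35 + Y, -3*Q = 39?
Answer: -499070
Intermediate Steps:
Q = -13 (Q = -⅓*39 = -13)
k(Z) = -1 + Z (k(Z) = Z - 1*1 = Z - 1 = -1 + Z)
Y = -7 (Y = 9 - (-1 + 5)*4 = 9 - 4*4 = 9 - 1*16 = 9 - 16 = -7)
G = -42 (G = -35 - 7 = -42)
g(A, P) = 1/(-13 + A)
9074/g(G, 88) = 9074/(1/(-13 - 42)) = 9074/(1/(-55)) = 9074/(-1/55) = 9074*(-55) = -499070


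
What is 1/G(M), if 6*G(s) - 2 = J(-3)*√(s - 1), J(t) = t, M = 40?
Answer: -12/347 - 18*√39/347 ≈ -0.35853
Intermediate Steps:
G(s) = ⅓ - √(-1 + s)/2 (G(s) = ⅓ + (-3*√(s - 1))/6 = ⅓ + (-3*√(-1 + s))/6 = ⅓ - √(-1 + s)/2)
1/G(M) = 1/(⅓ - √(-1 + 40)/2) = 1/(⅓ - √39/2)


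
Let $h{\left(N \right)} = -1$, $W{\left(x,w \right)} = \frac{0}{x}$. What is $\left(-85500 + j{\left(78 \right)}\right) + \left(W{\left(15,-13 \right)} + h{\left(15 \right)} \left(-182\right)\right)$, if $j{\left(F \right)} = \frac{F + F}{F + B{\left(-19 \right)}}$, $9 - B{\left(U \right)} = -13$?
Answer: $- \frac{2132911}{25} \approx -85317.0$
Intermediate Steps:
$B{\left(U \right)} = 22$ ($B{\left(U \right)} = 9 - -13 = 9 + 13 = 22$)
$W{\left(x,w \right)} = 0$
$j{\left(F \right)} = \frac{2 F}{22 + F}$ ($j{\left(F \right)} = \frac{F + F}{F + 22} = \frac{2 F}{22 + F}$)
$\left(-85500 + j{\left(78 \right)}\right) + \left(W{\left(15,-13 \right)} + h{\left(15 \right)} \left(-182\right)\right) = \left(-85500 + 2 \cdot 78 \frac{1}{22 + 78}\right) + \left(0 - -182\right) = \left(-85500 + 2 \cdot 78 \cdot \frac{1}{100}\right) + \left(0 + 182\right) = \left(-85500 + 2 \cdot 78 \cdot \frac{1}{100}\right) + 182 = \left(-85500 + \frac{39}{25}\right) + 182 = - \frac{2137461}{25} + 182 = - \frac{2132911}{25}$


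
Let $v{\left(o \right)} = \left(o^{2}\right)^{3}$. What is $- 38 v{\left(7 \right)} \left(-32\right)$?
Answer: $143061184$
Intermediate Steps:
$v{\left(o \right)} = o^{6}$
$- 38 v{\left(7 \right)} \left(-32\right) = - 38 \cdot 7^{6} \left(-32\right) = \left(-38\right) 117649 \left(-32\right) = \left(-4470662\right) \left(-32\right) = 143061184$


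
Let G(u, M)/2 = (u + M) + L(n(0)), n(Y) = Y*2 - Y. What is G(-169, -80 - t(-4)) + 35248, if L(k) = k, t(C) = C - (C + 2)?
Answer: 34754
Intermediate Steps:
t(C) = -2 (t(C) = C - (2 + C) = C + (-2 - C) = -2)
n(Y) = Y (n(Y) = 2*Y - Y = Y)
G(u, M) = 2*M + 2*u (G(u, M) = 2*((u + M) + 0) = 2*((M + u) + 0) = 2*(M + u) = 2*M + 2*u)
G(-169, -80 - t(-4)) + 35248 = (2*(-80 - 1*(-2)) + 2*(-169)) + 35248 = (2*(-80 + 2) - 338) + 35248 = (2*(-78) - 338) + 35248 = (-156 - 338) + 35248 = -494 + 35248 = 34754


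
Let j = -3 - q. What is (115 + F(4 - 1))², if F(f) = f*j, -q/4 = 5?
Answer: 27556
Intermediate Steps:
q = -20 (q = -4*5 = -20)
j = 17 (j = -3 - 1*(-20) = -3 + 20 = 17)
F(f) = 17*f (F(f) = f*17 = 17*f)
(115 + F(4 - 1))² = (115 + 17*(4 - 1))² = (115 + 17*3)² = (115 + 51)² = 166² = 27556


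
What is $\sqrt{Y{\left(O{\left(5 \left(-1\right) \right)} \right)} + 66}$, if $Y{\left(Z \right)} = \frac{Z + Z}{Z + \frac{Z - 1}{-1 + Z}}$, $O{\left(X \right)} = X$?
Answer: $\frac{\sqrt{274}}{2} \approx 8.2765$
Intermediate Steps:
$Y{\left(Z \right)} = \frac{2 Z}{1 + Z}$ ($Y{\left(Z \right)} = \frac{2 Z}{Z + \frac{-1 + Z}{-1 + Z}} = \frac{2 Z}{Z + 1} = \frac{2 Z}{1 + Z}$)
$\sqrt{Y{\left(O{\left(5 \left(-1\right) \right)} \right)} + 66} = \sqrt{\frac{2 \cdot 5 \left(-1\right)}{1 + 5 \left(-1\right)} + 66} = \sqrt{2 \left(-5\right) \frac{1}{1 - 5} + 66} = \sqrt{2 \left(-5\right) \frac{1}{-4} + 66} = \sqrt{2 \left(-5\right) \left(- \frac{1}{4}\right) + 66} = \sqrt{\frac{5}{2} + 66} = \sqrt{\frac{137}{2}} = \frac{\sqrt{274}}{2}$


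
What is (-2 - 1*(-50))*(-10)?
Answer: -480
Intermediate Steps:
(-2 - 1*(-50))*(-10) = (-2 + 50)*(-10) = 48*(-10) = -480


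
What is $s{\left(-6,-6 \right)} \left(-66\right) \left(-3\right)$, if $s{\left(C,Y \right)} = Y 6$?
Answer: $-7128$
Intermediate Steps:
$s{\left(C,Y \right)} = 6 Y$
$s{\left(-6,-6 \right)} \left(-66\right) \left(-3\right) = 6 \left(-6\right) \left(-66\right) \left(-3\right) = \left(-36\right) \left(-66\right) \left(-3\right) = 2376 \left(-3\right) = -7128$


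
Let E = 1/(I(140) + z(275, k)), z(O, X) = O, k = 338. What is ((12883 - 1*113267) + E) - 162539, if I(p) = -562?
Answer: -75458902/287 ≈ -2.6292e+5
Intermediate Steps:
E = -1/287 (E = 1/(-562 + 275) = 1/(-287) = -1/287 ≈ -0.0034843)
((12883 - 1*113267) + E) - 162539 = ((12883 - 1*113267) - 1/287) - 162539 = ((12883 - 113267) - 1/287) - 162539 = (-100384 - 1/287) - 162539 = -28810209/287 - 162539 = -75458902/287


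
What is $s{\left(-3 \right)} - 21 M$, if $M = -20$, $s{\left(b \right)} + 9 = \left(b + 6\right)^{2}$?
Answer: $420$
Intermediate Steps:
$s{\left(b \right)} = -9 + \left(6 + b\right)^{2}$ ($s{\left(b \right)} = -9 + \left(b + 6\right)^{2} = -9 + \left(6 + b\right)^{2}$)
$s{\left(-3 \right)} - 21 M = \left(-9 + \left(6 - 3\right)^{2}\right) - -420 = \left(-9 + 3^{2}\right) + 420 = \left(-9 + 9\right) + 420 = 0 + 420 = 420$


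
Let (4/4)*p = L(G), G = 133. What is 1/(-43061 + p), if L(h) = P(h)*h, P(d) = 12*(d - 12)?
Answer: 1/150055 ≈ 6.6642e-6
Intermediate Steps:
P(d) = -144 + 12*d (P(d) = 12*(-12 + d) = -144 + 12*d)
L(h) = h*(-144 + 12*h) (L(h) = (-144 + 12*h)*h = h*(-144 + 12*h))
p = 193116 (p = 12*133*(-12 + 133) = 12*133*121 = 193116)
1/(-43061 + p) = 1/(-43061 + 193116) = 1/150055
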